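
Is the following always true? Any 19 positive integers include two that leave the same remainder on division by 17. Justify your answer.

Partition the integers by their residue mod 17; there are 17 classes.
Placing 19 integers into 17 classes, some class receives at least two — say a and b.
So a and b have equal remainders mod 17, which is exactly what was to be shown.

True.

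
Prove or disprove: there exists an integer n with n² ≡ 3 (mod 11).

Take n = 5. Then 5² = 25 = 2·11 + 3, so 5² ≡ 3 (mod 11).

n = 5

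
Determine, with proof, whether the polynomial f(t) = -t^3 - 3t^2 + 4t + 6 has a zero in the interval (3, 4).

The endpoint values f(3) = -36 and f(4) = -90 are both negative. Claim: f(t) < 0 for every t in (3, 4).
Shift to the endpoint 3: with t = 3 + u (0 < u < 1), one computes f(3 + u) = -u^3 - 12u^2 - 41u - 36.
The nonzero coefficients here are all negative, so for u > 0 every term is negative (or zero), and the constant term -36 is strictly negative.
So f is strictly negative on (3, 4); no root exists in the interval.

No such root exists.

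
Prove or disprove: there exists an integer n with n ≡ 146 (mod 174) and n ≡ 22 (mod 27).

No, no such integer exists.

Both moduli are multiples of 3 = gcd(174, 27), so any solution would satisfy n ≡ 146 and n ≡ 22 modulo 3 simultaneously.
However 146 ≡ 2 and 22 ≡ 1 (mod 3), and 2 ≠ 1.
So no integer satisfies both congruences.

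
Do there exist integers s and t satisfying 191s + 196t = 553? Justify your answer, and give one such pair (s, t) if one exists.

s = 7, t = -4

191 and 196 are coprime, so 191s + 196t ranges over all of ℤ.
Euclidean algorithm: 196 = 1·191 + 5, 191 = 38·5 + 1, 5 = 5·1 + 0.
Back-substituting, 1 = 191 − 38·5 = 191 − 38·(196 − 1·191) = −38·196 + 39·191; that is, 191·39 + 196·(-38) = 1.
Multiplying through by 553: s = 39·553 = 21567, t = (-38)·553 = -21014 is a solution.
Shifting by a multiple of (196, −191) keeps it a solution: s = 21567 − 110·196 = 7, t = -21014 + 110·191 = -4.
Check: 191·7 + 196·(-4) = 1337 − 784 = 553. ✓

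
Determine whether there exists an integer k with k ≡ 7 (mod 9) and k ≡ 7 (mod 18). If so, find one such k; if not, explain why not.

k = 7

Here gcd(9, 18) = 9, and both 7 and 7 leave remainder 7 mod 9, so the system is consistent.
In fact k = 7 itself already satisfies 7 mod 18 = 7.
Check: 7 mod 9 = 7, 7 mod 18 = 7. ✓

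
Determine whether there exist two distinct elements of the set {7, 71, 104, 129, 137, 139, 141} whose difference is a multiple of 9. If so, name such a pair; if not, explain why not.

There is no such pair.

Residues mod 9: 7↦7, 71↦8, 104↦5, 129↦3, 137↦2, 139↦4, 141↦6.
No residue repeats among the 7 elements, so no pair has difference ≡ 0 (mod 9).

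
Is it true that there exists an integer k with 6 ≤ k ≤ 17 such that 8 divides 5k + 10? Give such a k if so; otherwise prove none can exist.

Try k = 6: 5·6 + 10 = 40 = 5·8, which is divisible by 8.

k = 6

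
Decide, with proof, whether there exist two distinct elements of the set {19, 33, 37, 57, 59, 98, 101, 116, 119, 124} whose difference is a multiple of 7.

19 and 33 are such a pair.

Reduce each element mod 7: 19↦5, 33↦5, 37↦2, 57↦1, 59↦3, 98↦0, 101↦3, 116↦4, 119↦0, 124↦5. The residue 5 repeats (at 19 and 33), and 33 − 19 = 14 = 2·7.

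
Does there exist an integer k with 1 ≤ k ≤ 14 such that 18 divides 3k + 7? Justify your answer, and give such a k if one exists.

For k = 1, 2, …, 14 the values of 3k + 7 modulo 18 are 10, 13, 16, 1, 4, 7, 10, 13, 16, 1, 4, 7, 10, 13 respectively.
Since 0 is absent from this list, 18 ∤ 3k + 7 for every k with 1 ≤ k ≤ 14.

There is no such integer k in that range.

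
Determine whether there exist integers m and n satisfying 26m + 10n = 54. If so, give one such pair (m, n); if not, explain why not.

gcd(26, 10) = 2, and 2 divides 54, so integer solutions exist.
Dividing through by 2 reduces the equation to 13m + 5n = 27.
Run the Euclidean algorithm on 13 and 5: 13 = 2·5 + 3, 5 = 1·3 + 2, 3 = 1·2 + 1, 2 = 2·1 + 0.
Working back up the chain: 1 = 3 − 1·2 = 3 − (5 − 1·3) = −5 + 2·3 = −5 + 2·(13 − 2·5) = 2·13 − 5·5. So 13·2 + 5·(-5) = 1.
Scaling by 27 gives the particular solution (m, n) = (54, -135).
Subtracting 10·5 from m and adding 10·13 to n gives the tidier solution (4, -5).
Check: 26·4 + 10·(-5) = 104 − 50 = 54. ✓

m = 4, n = -5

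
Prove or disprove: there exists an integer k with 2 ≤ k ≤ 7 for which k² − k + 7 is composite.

At k = 5: 5² − 5 + 7 = 27 = 3·9, which is composite.

k = 5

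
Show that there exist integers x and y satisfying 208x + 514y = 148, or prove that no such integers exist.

gcd(208, 514) = 2, and 2 divides 148, so integer solutions exist.
Dividing through by 2 reduces the equation to 104x + 257y = 74.
Dividing repeatedly: 257 = 2·104 + 49, 104 = 2·49 + 6, 49 = 8·6 + 1, 6 = 6·1 + 0.
Unwinding: 1 = 49 − 8·6 = 49 − 8·(104 − 2·49) = −8·104 + 17·49 = −8·104 + 17·(257 − 2·104) = 17·257 − 42·104, i.e. 104·(-42) + 257·17 = 1.
Times 74: 104·(-3108) + 257·1258 = 74, so (-3108, 1258) solves it.
Shifting by a multiple of (257, −104) keeps it a solution: x = -3108 + 13·257 = 233, y = 1258 − 13·104 = -94.
Check: 208·233 + 514·(-94) = 48464 − 48316 = 148. ✓

x = 233, y = -94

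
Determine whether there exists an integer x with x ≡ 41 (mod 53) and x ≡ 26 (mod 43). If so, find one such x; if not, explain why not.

The moduli 53 and 43 are coprime, so by the Chinese Remainder Theorem a unique solution modulo 2279 exists.
Any solution of the first congruence is x = 41 + 53t; substituting into the second, 53t ≡ 26 − 41 ≡ 28 (mod 43).
53 ≡ 10 (mod 43), so this reads 10t ≡ 28 (mod 43). To invert 10 modulo 43: 43 = 4·10 + 3, 10 = 3·3 + 1, 3 = 3·1 + 0, and unwinding, 1 = 10 − 3·3 = 10 − 3·(43 − 4·10) = −3·43 + 13·10. Thus 10⁻¹ ≡ 13 (mod 43).
Multiplying by 13: t ≡ 13·28 = 364 ≡ 20 (mod 43).
Taking t = 20 gives x = 41 + 53·20 = 1101.
Check: 1101 mod 53 = 41, 1101 mod 43 = 26. ✓

x = 1101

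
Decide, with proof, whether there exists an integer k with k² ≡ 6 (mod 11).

No, no such integer exists.

Squares mod 11 repeat after k = 5 (as (−k)² = k²); for k = 0..5 they are 0, 1, 4, 9, 5, 3.
So the quadratic residues mod 11 are {0, 1, 3, 4, 5, 9}, and 6 is not among them.
Therefore k² ≡ 6 (mod 11) has no solution.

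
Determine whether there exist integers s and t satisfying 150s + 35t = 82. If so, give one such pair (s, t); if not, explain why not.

Both 150 and 35 are divisible by gcd(150, 35) = 5, hence so is any combination 150s + 35t.
But 82 = 5·16 + 2, so 5 ∤ 82.
Therefore 150s + 35t = 82 has no solution in integers.

No such integers exist.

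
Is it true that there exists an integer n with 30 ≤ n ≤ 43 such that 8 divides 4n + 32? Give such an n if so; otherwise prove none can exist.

At n = 30 we get 4·30 + 32 = 152, and 152 = 8·19.

n = 30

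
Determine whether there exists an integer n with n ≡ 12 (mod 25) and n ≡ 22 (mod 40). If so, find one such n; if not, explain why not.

n = 62

The moduli are not coprime: gcd(25, 40) = 5. Compatibility requires 5 ∣ (22 − 12) = 10, which holds, so solutions exist.
List candidates n ≡ 12 (mod 25): 12, 37, 62. Modulo 40 these are 12, 37, 22; 62 gives 22 as required.
Check: 62 mod 25 = 12, 62 mod 40 = 22. ✓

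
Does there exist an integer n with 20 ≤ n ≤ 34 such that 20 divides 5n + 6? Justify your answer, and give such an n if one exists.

There is no such integer n in that range.

The values of 5n + 6 for n = 20, 21, …, 34 are 106, 111, 116, 121, 126, 131, 136, 141, 146, 151, 156, 161, 166, 171, 176; reduced mod 20 these are 6, 11, 16, 1, 6, 11, 16, 1, 6, 11, 16, 1, 6, 11, 16.
The residue 0 does not occur, so no n in [20, 34] makes 5n + 6 a multiple of 20.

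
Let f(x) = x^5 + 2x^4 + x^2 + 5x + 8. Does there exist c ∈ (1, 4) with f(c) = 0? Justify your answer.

No.

f(1) = 17 and f(4) = 1580, both positive, so a sign-change argument is unavailable; we show f keeps this sign on the whole interval.
Shift to the endpoint 1: with x = 1 + u (0 < u < 3), one computes f(1 + u) = u^5 + 7u^4 + 18u^3 + 23u^2 + 20u + 17.
The nonzero coefficients here are all positive, so for u > 0 every term is positive (or zero), and the constant term 17 is strictly positive.
Therefore f(x) > 0 throughout (1, 4), and f has no zero there.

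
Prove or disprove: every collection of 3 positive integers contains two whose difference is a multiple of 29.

No, the set {72, 73, 74} is a counterexample.

Take the 3 consecutive integers 72, 73, 74: their residues mod 29 are all distinct because 3 ≤ 29.
The differences between them range over 1, …, 2, none of which is divisible by 29.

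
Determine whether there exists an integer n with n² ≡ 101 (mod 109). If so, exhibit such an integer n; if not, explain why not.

Apply Euler's criterion with the prime 109: 101 is a quadratic residue iff 101^54 ≡ 1 (mod 109), and a non-residue iff it is ≡ −1.
Squaring successively (mod 109): 101^2 = 10201 ≡ 64; 101^4 ≡ 64² = 4096 ≡ 63; 101^8 ≡ 63² = 3969 ≡ 45; 101^16 ≡ 45² = 2025 ≡ 63; 101^32 ≡ 63² = 3969 ≡ 45.
Since 54 = 32 + 16 + 4 + 2, 101^54 ≡ 45 · 63 · 63 · 64; multiplying out mod 109: 45·63 = 2835 ≡ 1, then 1·63 = 63 ≡ 63, then 63·64 = 4032 ≡ 108. Thus 101^54 ≡ 108 ≡ −1 (mod 109).
By Euler's criterion 101 is a quadratic non-residue mod 109: no n satisfies n² ≡ 101 (mod 109).

There is no such integer.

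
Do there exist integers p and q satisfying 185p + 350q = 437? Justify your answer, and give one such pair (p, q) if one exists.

Any value of 185p + 350q is a multiple of gcd(185, 350) = 5.
But 437 is not a multiple of 5 (it leaves remainder 2).
So the equation is unsolvable over ℤ.

No, no such integers exist.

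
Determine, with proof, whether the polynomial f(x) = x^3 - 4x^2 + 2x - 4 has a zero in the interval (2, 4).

Yes, f has a root in the interval.

f(2) = -8 and f(4) = 4, which have opposite signs.
Since f is a polynomial it is continuous on [2, 4].
By the Intermediate Value Theorem f must vanish at some point of (2, 4).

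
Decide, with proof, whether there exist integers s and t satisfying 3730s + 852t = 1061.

No, no such integers exist.

Both 3730 and 852 are divisible by gcd(3730, 852) = 2, hence so is any combination 3730s + 852t.
However 1061 leaves remainder 1 on division by 2.
Therefore 3730s + 852t = 1061 has no solution in integers.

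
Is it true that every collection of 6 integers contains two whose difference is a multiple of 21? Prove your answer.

No; for instance {67, 68, 69, 70, 71, 72} is a counterexample.

Take the 6 consecutive integers 67, 68, …, 72: their residues mod 21 are all distinct because 6 ≤ 21.
The differences between them range over 1, …, 5, none of which is divisible by 21.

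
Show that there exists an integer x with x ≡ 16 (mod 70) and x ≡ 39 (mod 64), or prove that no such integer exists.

gcd(70, 64) = 2. If x ≡ 16 (mod 70) and x ≡ 39 (mod 64), then x ≡ 16 (mod 2) and x ≡ 39 (mod 2).
But 16 mod 2 = 0 while 39 mod 2 = 1, a contradiction.
So no integer satisfies both congruences.

No, no such integer exists.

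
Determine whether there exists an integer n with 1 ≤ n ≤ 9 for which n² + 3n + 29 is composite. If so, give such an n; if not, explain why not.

n = 1

At n = 1: 1² + 3·1 + 29 = 33 = 3·11, which is composite.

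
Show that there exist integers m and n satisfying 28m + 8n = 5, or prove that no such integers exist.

No such integers exist.

Both 28 and 8 are divisible by gcd(28, 8) = 4, hence so is any combination 28m + 8n.
But 5 = 4·1 + 1, so 4 ∤ 5.
Therefore 28m + 8n = 5 has no solution in integers.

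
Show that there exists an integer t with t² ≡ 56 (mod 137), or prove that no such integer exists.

t = 78

Take t = 78. Then 78² = 6084 = 44·137 + 56, so 78² ≡ 56 (mod 137).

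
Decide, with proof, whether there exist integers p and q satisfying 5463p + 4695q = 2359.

No, no such integers exist.

gcd(5463, 4695) = 3, so every integer of the form 5463p + 4695q is a multiple of 3.
However 2359 leaves remainder 1 on division by 3.
Hence no integers p, q satisfy the equation.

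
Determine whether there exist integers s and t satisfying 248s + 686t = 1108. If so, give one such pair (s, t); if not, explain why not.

s = 10, t = -2

gcd(248, 686) = 2, and 2 divides 1108, so integer solutions exist.
Dividing through by 2 reduces the equation to 124s + 343t = 554.
Euclidean algorithm: 343 = 2·124 + 95, 124 = 1·95 + 29, 95 = 3·29 + 8, 29 = 3·8 + 5, 8 = 1·5 + 3, 5 = 1·3 + 2, 3 = 1·2 + 1, 2 = 2·1 + 0.
Back-substituting, 1 = 3 − 1·2 = 3 − (5 − 1·3) = −5 + 2·3 = −5 + 2·(8 − 1·5) = 2·8 − 3·5 = 2·8 − 3·(29 − 3·8) = −3·29 + 11·8 = −3·29 + 11·(95 − 3·29) = 11·95 − 36·29 = 11·95 − 36·(124 − 1·95) = −36·124 + 47·95 = −36·124 + 47·(343 − 2·124) = 47·343 − 130·124; that is, 124·(-130) + 343·47 = 1.
Times 554: 124·(-72020) + 343·26038 = 554, so (-72020, 26038) solves it.
Adding 210·343 to s and subtracting 210·124 from t gives the tidier solution (10, -2).
Check: 248·10 + 686·(-2) = 2480 − 1372 = 1108. ✓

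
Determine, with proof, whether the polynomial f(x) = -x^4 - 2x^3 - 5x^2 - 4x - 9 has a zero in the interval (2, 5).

The endpoint values f(2) = -69 and f(5) = -1029 are both negative. Claim: f(x) < 0 for every x in (2, 5).
Shift to the endpoint 2: with x = 2 + u (0 < u < 3), one computes f(2 + u) = -u^4 - 10u^3 - 41u^2 - 80u - 69.
The nonzero coefficients here are all negative, so for u > 0 every term is negative (or zero), and the constant term -69 is strictly negative.
So f is strictly negative on (2, 5); no root exists in the interval.

No.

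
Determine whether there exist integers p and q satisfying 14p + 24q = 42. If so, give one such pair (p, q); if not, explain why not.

Since gcd(14, 24) = 2 and 42 = 2·21, Bézout's identity guarantees a solution.
Dividing through by 2 reduces the equation to 7p + 12q = 21.
Dividing repeatedly: 12 = 1·7 + 5, 7 = 1·5 + 2, 5 = 2·2 + 1, 2 = 2·1 + 0.
Working back up the chain: 1 = 5 − 2·2 = 5 − 2·(7 − 1·5) = −2·7 + 3·5 = −2·7 + 3·(12 − 1·7) = 3·12 − 5·7. So 7·(-5) + 12·3 = 1.
Multiplying through by 21: p = (-5)·21 = -105, q = 3·21 = 63 is a solution.
Shifting by a multiple of (12, −7) keeps it a solution: p = -105 + 9·12 = 3, q = 63 − 9·7 = 0.
Indeed 14·3 + 24·0 = 42 + 0 = 42.

p = 3, q = 0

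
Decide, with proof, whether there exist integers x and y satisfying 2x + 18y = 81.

Any value of 2x + 18y is a multiple of gcd(2, 18) = 2.
However 81 leaves remainder 1 on division by 2.
Hence no integers x, y satisfy the equation.

No, no such integers exist.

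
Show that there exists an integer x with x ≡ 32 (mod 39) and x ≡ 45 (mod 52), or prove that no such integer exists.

x = 149

Here gcd(39, 52) = 13, and both 32 and 45 leave remainder 6 mod 13, so the system is consistent.
Step through x = 32, 32 + 39, 32 + 2·39, …: the values 32, 71, 110, 149 reduce mod 52 to 32, 19, 6, 45. The value 149 hits 45.
Verify: 149 = 3·39 + 32 and 149 = 2·52 + 45. ✓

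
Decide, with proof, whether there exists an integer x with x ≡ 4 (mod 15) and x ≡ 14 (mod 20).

x = 34

gcd(15, 20) = 5. A simultaneous solution exists iff 4 ≡ 14 (mod 5); here 4 mod 5 = 4 = 14 mod 5, so it does.
Step through x = 4, 4 + 15, 4 + 2·15, …: the values 4, 19, 34 reduce mod 20 to 4, 19, 14. The value 34 hits 14.
Indeed 34 ≡ 4 (mod 15) and 34 ≡ 14 (mod 20).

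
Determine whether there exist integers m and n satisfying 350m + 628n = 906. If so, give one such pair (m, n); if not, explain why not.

m = 313, n = -173

Every value of 350m + 628n is a multiple of gcd(350, 628) = 2; since 2 ∣ 906, solutions exist.
Dividing through by 2 reduces the equation to 175m + 314n = 453.
Euclidean algorithm: 314 = 1·175 + 139, 175 = 1·139 + 36, 139 = 3·36 + 31, 36 = 1·31 + 5, 31 = 6·5 + 1, 5 = 5·1 + 0.
Working back up the chain: 1 = 31 − 6·5 = 31 − 6·(36 − 1·31) = −6·36 + 7·31 = −6·36 + 7·(139 − 3·36) = 7·139 − 27·36 = 7·139 − 27·(175 − 1·139) = −27·175 + 34·139 = −27·175 + 34·(314 − 1·175) = 34·314 − 61·175. So 175·(-61) + 314·34 = 1.
Multiplying through by 453: m = (-61)·453 = -27633, n = 34·453 = 15402 is a solution.
Adding 89·314 to m and subtracting 89·175 from n gives the tidier solution (313, -173).
Indeed 350·313 + 628·(-173) = 109550 − 108644 = 906.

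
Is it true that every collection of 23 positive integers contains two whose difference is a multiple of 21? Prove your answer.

True.

Partition the integers by their residue mod 21; there are 21 classes.
With 23 integers and only 21 classes, the pigeonhole principle forces two of them, say a and b, into the same class.
Equal remainders mean a − b ≡ 0 (mod 21), so 21 divides their difference.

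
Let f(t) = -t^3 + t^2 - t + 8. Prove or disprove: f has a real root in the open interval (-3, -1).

No.

f(-3) = 47 and f(-1) = 11, both positive.
The derivative f'(t) = -3t^2 + 2t - 1 is a quadratic with discriminant 2² − 4·(-3)·(-1) = -8 < 0; it never vanishes, so it is always negative (sign of the leading coefficient).
So f is strictly decreasing; between -3 and -1 its values lie between f(-3) = 47 and f(-1) = 11, all positive. Therefore f has no root in (-3, -1).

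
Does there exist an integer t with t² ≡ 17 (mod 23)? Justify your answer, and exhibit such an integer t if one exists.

23 is prime, so by Euler's criterion 17 is a square mod 23 iff 17^((23−1)/2) = 17^11 ≡ 1 (mod 23).
Squaring successively (mod 23): 17^2 = 289 ≡ 13; 17^4 ≡ 13² = 169 ≡ 8; 17^8 ≡ 8² = 64 ≡ 18.
Since 11 = 8 + 2 + 1, 17^11 ≡ 18 · 13 · 17; multiplying out mod 23: 18·13 = 234 ≡ 4, then 4·17 = 68 ≡ 22. Thus 17^11 ≡ 22 ≡ −1 (mod 23).
By Euler's criterion 17 is a quadratic non-residue mod 23: no t satisfies t² ≡ 17 (mod 23).

There is no such integer.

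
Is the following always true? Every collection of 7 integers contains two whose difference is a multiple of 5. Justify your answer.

Partition the integers by their residue mod 5; there are 5 classes.
Since 7 > 5, two of the 7 integers must share a residue class by the pigeonhole principle; call them a and b.
Then a ≡ b (mod 5), i.e. 5 ∣ (a − b).

Yes.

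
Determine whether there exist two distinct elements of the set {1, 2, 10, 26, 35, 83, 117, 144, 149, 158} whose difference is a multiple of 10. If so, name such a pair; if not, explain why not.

There is no such pair.

Two integers differ by a multiple of 10 exactly when they have the same residue mod 10. The residues are 1↦1, 2↦2, 10↦0, 26↦6, 35↦5, 83↦3, 117↦7, 144↦4, 149↦9, 158↦8.
These 10 residues are pairwise different, hence no difference of two elements is divisible by 10.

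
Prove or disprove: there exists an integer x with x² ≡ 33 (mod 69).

Reduce modulo the prime factor 23 of 69: any solution would satisfy x² ≡ 10 (mod 23).
Apply Euler's criterion with the prime 23: 10 is a quadratic residue iff 10^11 ≡ 1 (mod 23), and a non-residue iff it is ≡ −1.
Repeated squaring mod 23: 10^2 = 100 ≡ 8; 10^4 ≡ 8² = 64 ≡ 18; 10^8 ≡ 18² = 324 ≡ 2.
Since 11 = 8 + 2 + 1, 10^11 ≡ 2 · 8 · 10; multiplying out mod 23: 2·8 = 16 ≡ 16, then 16·10 = 160 ≡ 22. Thus 10^11 ≡ 22 ≡ −1 (mod 23).
By Euler's criterion 10 is a quadratic non-residue mod 23: no x satisfies x² ≡ 10 (mod 23).
So 10 is not a square mod 23, and hence 33 is not a square mod 69.

There is no such integer.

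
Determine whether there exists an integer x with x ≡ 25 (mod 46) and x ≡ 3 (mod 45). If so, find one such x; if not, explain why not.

x = 1083

The moduli 46 and 45 are coprime, so by the Chinese Remainder Theorem a unique solution modulo 2070 exists.
Write x = 25 + 46t and require 25 + 46t ≡ 3 (mod 45), i.e. 46t ≡ 23 (mod 45).
46 ≡ 1 (mod 45), so this reads 1t ≡ 23 (mod 45). So t ≡ 23 (mod 45).
With t = 23: x = 25 + 46·23 = 1083.
Check: 1083 mod 46 = 25, 1083 mod 45 = 3. ✓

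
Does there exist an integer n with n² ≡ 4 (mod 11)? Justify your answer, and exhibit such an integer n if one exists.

n = 9

Take n = 9. Then 9² = 81 = 7·11 + 4, so 9² ≡ 4 (mod 11).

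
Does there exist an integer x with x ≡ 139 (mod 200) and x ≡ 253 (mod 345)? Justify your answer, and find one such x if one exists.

There is no such integer.

Both moduli are multiples of 5 = gcd(200, 345), so any solution would satisfy x ≡ 139 and x ≡ 253 modulo 5 simultaneously.
But 139 mod 5 = 4 while 253 mod 5 = 3, a contradiction.
Therefore no such x exists.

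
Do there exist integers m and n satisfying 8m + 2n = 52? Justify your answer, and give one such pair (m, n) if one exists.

m = 0, n = 26

Since gcd(8, 2) = 2 and 52 = 2·26, Bézout's identity guarantees a solution.
Dividing through by 2 reduces the equation to 4m + 1n = 26.
With a unit coefficient on n, (m, n) = (0, 26) is an immediate solution.
Indeed 8·0 + 2·26 = 0 + 52 = 52.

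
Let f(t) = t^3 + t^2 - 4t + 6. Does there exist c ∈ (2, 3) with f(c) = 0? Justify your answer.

The endpoint values f(2) = 10 and f(3) = 30 are both positive. Claim: f(t) > 0 for every t in (2, 3).
Substitute t = 2 + u, where 0 < u < 1 on the interval. Expanding, f(2 + u) = u^3 + 7u^2 + 12u + 10.
The nonzero coefficients here are all positive, so for u > 0 every term is positive (or zero), and the constant term 10 is strictly positive.
Therefore f(t) > 0 throughout (2, 3), and f has no zero there.

No.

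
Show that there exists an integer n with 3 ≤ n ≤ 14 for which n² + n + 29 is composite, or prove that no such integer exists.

n = 11

At n = 11: 11² + 11 + 29 = 161 = 7·23, which is composite.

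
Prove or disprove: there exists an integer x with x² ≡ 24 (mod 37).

37 is prime, so by Euler's criterion 24 is a square mod 37 iff 24^((37−1)/2) = 24^18 ≡ 1 (mod 37).
Squaring successively (mod 37): 24^2 = 576 ≡ 21; 24^4 ≡ 21² = 441 ≡ 34; 24^8 ≡ 34² = 1156 ≡ 9; 24^16 ≡ 9² = 81 ≡ 7.
Since 18 = 16 + 2, 24^18 ≡ 7 · 21; multiplying out mod 37: 7·21 = 147 ≡ 36. Thus 24^18 ≡ 36 ≡ −1 (mod 37).
By Euler's criterion 24 is a quadratic non-residue mod 37: no x satisfies x² ≡ 24 (mod 37).

No, no such integer exists.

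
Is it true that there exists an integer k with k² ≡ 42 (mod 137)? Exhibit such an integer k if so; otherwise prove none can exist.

137 is prime, so by Euler's criterion 42 is a square mod 137 iff 42^((137−1)/2) = 42^68 ≡ 1 (mod 137).
Squaring successively (mod 137): 42^2 = 1764 ≡ 120; 42^4 ≡ 120² = 14400 ≡ 15; 42^8 ≡ 15² = 225 ≡ 88; 42^16 ≡ 88² = 7744 ≡ 72; 42^32 ≡ 72² = 5184 ≡ 115; 42^64 ≡ 115² = 13225 ≡ 73.
Since 68 = 64 + 4, 42^68 ≡ 73 · 15; multiplying out mod 137: 73·15 = 1095 ≡ 136. Thus 42^68 ≡ 136 ≡ −1 (mod 137).
By Euler's criterion 42 is a quadratic non-residue mod 137: no k satisfies k² ≡ 42 (mod 137).

No, no such integer exists.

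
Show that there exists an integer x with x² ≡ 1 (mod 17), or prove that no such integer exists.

Take x = 1. Then 1² = 1, and since 0 ≤ 1 < 17 this is already reduced: 1² ≡ 1 (mod 17).

x = 1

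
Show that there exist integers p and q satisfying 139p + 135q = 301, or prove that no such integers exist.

139 and 135 are coprime, so 139p + 135q ranges over all of ℤ.
Run the Euclidean algorithm on 139 and 135: 139 = 1·135 + 4, 135 = 33·4 + 3, 4 = 1·3 + 1, 3 = 3·1 + 0.
Working back up the chain: 1 = 4 − 1·3 = 4 − (135 − 33·4) = −135 + 34·4 = −135 + 34·(139 − 1·135) = 34·139 − 35·135. So 139·34 + 135·(-35) = 1.
Scaling by 301 gives the particular solution (p, q) = (10234, -10535).
Subtracting 75·135 from p and adding 75·139 to q gives the tidier solution (109, -110).
Indeed 139·109 + 135·(-110) = 15151 − 14850 = 301.

p = 109, q = -110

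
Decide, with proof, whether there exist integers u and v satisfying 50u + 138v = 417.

No such integers exist.

Any value of 50u + 138v is a multiple of gcd(50, 138) = 2.
But 417 is not a multiple of 2 (it leaves remainder 1).
Therefore 50u + 138v = 417 has no solution in integers.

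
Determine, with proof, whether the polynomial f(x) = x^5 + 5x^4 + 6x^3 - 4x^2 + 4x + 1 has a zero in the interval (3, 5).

f(3) = 787 and f(5) = 6921, both positive, so a sign-change argument is unavailable; we show f keeps this sign on the whole interval.
Shift to the endpoint 3: with x = 3 + u (0 < u < 2), one computes f(3 + u) = u^5 + 20u^4 + 156u^3 + 590u^2 + 1087u + 787.
All 6 nonzero coefficients of this polynomial in u are positive; hence for u > 0 the value is a sum of positive terms (the constant 787 among them).
So f is strictly positive on (3, 5); no root exists in the interval.

No.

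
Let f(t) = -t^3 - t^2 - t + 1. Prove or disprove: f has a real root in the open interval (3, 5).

No.

f(3) = -38 and f(5) = -154, both negative.
f'(t) = -3t^2 - 2t - 1 has discriminant (-2)² − 4·(-3)·(-1) = -8 < 0, so f' has no real roots and is negative for every real t.
So f is strictly decreasing; between 3 and 5 its values lie between f(3) = -38 and f(5) = -154, all negative. Therefore f has no root in (3, 5).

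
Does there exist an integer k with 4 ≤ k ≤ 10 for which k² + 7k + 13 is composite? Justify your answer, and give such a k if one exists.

k = 8

At k = 8: 8² + 7·8 + 13 = 133 = 7·19, which is composite.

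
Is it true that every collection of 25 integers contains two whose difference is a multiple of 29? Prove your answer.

No, the set {93, 94, 95, 96, 97, 98, 99, 100, 101, 102, 103, 104, 105, 106, 107, 108, 109, 110, 111, 112, 113, 114, 115, 116, 117} is a counterexample.

Take the 25 consecutive integers 93, 94, …, 117: their residues mod 29 are all distinct because 25 ≤ 29.
No two share a residue, so no pair has difference divisible by 29; the claim fails for this set.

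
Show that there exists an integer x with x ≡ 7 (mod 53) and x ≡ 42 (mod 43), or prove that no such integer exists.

x = 1332

The moduli 53 and 43 are coprime, so by the Chinese Remainder Theorem a unique solution modulo 2279 exists.
Write x = 7 + 53t and require 7 + 53t ≡ 42 (mod 43), i.e. 53t ≡ 35 (mod 43).
53 ≡ 10 (mod 43), so this reads 10t ≡ 35 (mod 43). Note 10·13 = 130 ≡ 1 (mod 43) (as 130 − 1 = 3·43), so 10⁻¹ ≡ 13.
Multiplying by 13: t ≡ 13·35 = 455 ≡ 25 (mod 43).
With t = 25: x = 7 + 53·25 = 1332.
Verify: 1332 = 25·53 + 7 and 1332 = 30·43 + 42. ✓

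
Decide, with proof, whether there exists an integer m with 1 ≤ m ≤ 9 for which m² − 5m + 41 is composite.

At m = 8: 8² − 5·8 + 41 = 65 = 5·13, which is composite.

m = 8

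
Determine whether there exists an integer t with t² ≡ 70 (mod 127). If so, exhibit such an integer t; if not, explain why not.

t = 109 works: 109² = 11881, and 11881 − 70 = 11811 = 93·127.

t = 109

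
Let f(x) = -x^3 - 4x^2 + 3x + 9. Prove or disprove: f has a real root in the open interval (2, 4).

f(2) = -9 and f(4) = -107, both negative, so a sign-change argument is unavailable; we show f keeps this sign on the whole interval.
Substitute x = 2 + u, where 0 < u < 2 on the interval. Expanding, f(2 + u) = -u^3 - 10u^2 - 25u - 9.
All 4 nonzero coefficients of this polynomial in u are negative; hence for u > 0 the value is a sum of negative terms (the constant -9 among them).
So f is strictly negative on (2, 4); no root exists in the interval.

No such root exists.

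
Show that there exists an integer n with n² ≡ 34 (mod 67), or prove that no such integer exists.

No such integer exists.

67 is prime, so by Euler's criterion 34 is a square mod 67 iff 34^((67−1)/2) = 34^33 ≡ 1 (mod 67).
Repeated squaring mod 67: 34^2 = 1156 ≡ 17; 34^4 ≡ 17² = 289 ≡ 21; 34^8 ≡ 21² = 441 ≡ 39; 34^16 ≡ 39² = 1521 ≡ 47; 34^32 ≡ 47² = 2209 ≡ 65.
Since 33 = 32 + 1, 34^33 ≡ 65 · 34; multiplying out mod 67: 65·34 = 2210 ≡ 66. Thus 34^33 ≡ 66 ≡ −1 (mod 67).
By Euler's criterion 34 is a quadratic non-residue mod 67: no n satisfies n² ≡ 34 (mod 67).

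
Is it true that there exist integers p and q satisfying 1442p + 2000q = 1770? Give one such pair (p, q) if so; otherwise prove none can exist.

p = 685, q = -493

Every value of 1442p + 2000q is a multiple of gcd(1442, 2000) = 2; since 2 ∣ 1770, solutions exist.
Dividing through by 2 reduces the equation to 721p + 1000q = 885.
Euclidean algorithm: 1000 = 1·721 + 279, 721 = 2·279 + 163, 279 = 1·163 + 116, 163 = 1·116 + 47, 116 = 2·47 + 22, 47 = 2·22 + 3, 22 = 7·3 + 1, 3 = 3·1 + 0.
Back-substituting, 1 = 22 − 7·3 = 22 − 7·(47 − 2·22) = −7·47 + 15·22 = −7·47 + 15·(116 − 2·47) = 15·116 − 37·47 = 15·116 − 37·(163 − 1·116) = −37·163 + 52·116 = −37·163 + 52·(279 − 1·163) = 52·279 − 89·163 = 52·279 − 89·(721 − 2·279) = −89·721 + 230·279 = −89·721 + 230·(1000 − 1·721) = 230·1000 − 319·721; that is, 721·(-319) + 1000·230 = 1.
Times 885: 721·(-282315) + 1000·203550 = 885, so (-282315, 203550) solves it.
The general solution is p = -282315 + 1000k, q = 203550 − 721k; taking k = 283 gives the smaller pair p = 685, q = -493.
Indeed 1442·685 + 2000·(-493) = 987770 − 986000 = 1770.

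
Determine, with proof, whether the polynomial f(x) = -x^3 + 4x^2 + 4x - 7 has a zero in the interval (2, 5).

f(2) = 9 and f(5) = -12, which have opposite signs.
f is continuous everywhere (it is a polynomial), in particular on [2, 5].
By the Intermediate Value Theorem f must vanish at some point of (2, 5).

Such a root exists.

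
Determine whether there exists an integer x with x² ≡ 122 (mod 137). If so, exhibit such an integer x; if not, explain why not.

x = 81 works: 81² = 6561, and 6561 − 122 = 6439 = 47·137.

x = 81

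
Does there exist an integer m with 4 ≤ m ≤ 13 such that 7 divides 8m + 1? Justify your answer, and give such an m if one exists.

m = 6

At m = 6 we get 8·6 + 1 = 49, and 49 = 7·7.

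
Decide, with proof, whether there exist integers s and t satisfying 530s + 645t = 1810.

s = 74, t = -58

Every value of 530s + 645t is a multiple of gcd(530, 645) = 5; since 5 ∣ 1810, solutions exist.
Dividing through by 5 reduces the equation to 106s + 129t = 362.
Run the Euclidean algorithm on 129 and 106: 129 = 1·106 + 23, 106 = 4·23 + 14, 23 = 1·14 + 9, 14 = 1·9 + 5, 9 = 1·5 + 4, 5 = 1·4 + 1, 4 = 4·1 + 0.
Unwinding: 1 = 5 − 1·4 = 5 − (9 − 1·5) = −9 + 2·5 = −9 + 2·(14 − 1·9) = 2·14 − 3·9 = 2·14 − 3·(23 − 1·14) = −3·23 + 5·14 = −3·23 + 5·(106 − 4·23) = 5·106 − 23·23 = 5·106 − 23·(129 − 1·106) = −23·129 + 28·106, i.e. 106·28 + 129·(-23) = 1.
Scaling by 362 gives the particular solution (s, t) = (10136, -8326).
Shifting by a multiple of (129, −106) keeps it a solution: s = 10136 − 78·129 = 74, t = -8326 + 78·106 = -58.
Indeed 530·74 + 645·(-58) = 39220 − 37410 = 1810.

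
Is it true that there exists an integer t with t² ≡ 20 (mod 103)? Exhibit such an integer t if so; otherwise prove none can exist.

103 is prime, so by Euler's criterion 20 is a square mod 103 iff 20^((103−1)/2) = 20^51 ≡ 1 (mod 103).
Repeated squaring mod 103: 20^2 = 400 ≡ 91; 20^4 ≡ 91² = 8281 ≡ 41; 20^8 ≡ 41² = 1681 ≡ 33; 20^16 ≡ 33² = 1089 ≡ 59; 20^32 ≡ 59² = 3481 ≡ 82.
Since 51 = 32 + 16 + 2 + 1, 20^51 ≡ 82 · 59 · 91 · 20; multiplying out mod 103: 82·59 = 4838 ≡ 100, then 100·91 = 9100 ≡ 36, then 36·20 = 720 ≡ 102. Thus 20^51 ≡ 102 ≡ −1 (mod 103).
The value −1 means 20 is a non-residue modulo 103, so t² ≡ 20 (mod 103) is impossible.

No, no such integer exists.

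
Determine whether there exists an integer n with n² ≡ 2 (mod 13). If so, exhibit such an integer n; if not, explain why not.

There is no such integer.

Since (13 − n)² ≡ n² (mod 13), it suffices to square n = 0, 1, …, 6: the residues are 0, 1, 4, 9, 3, 12, 10.
So the quadratic residues mod 13 are {0, 1, 3, 4, 9, 10, 12}, and 2 is not among them.
Hence no integer n has n² ≡ 2 (mod 13).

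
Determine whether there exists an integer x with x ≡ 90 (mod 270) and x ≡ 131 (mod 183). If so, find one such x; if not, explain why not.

Reduce both congruences modulo 3, which divides 270 and 183: they say x ≡ 90 (mod 3) and x ≡ 131 (mod 3).
But 90 mod 3 = 0 while 131 mod 3 = 2, a contradiction.
So no integer satisfies both congruences.

No such integer exists.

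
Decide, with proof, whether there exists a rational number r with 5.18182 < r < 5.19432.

r = 83/16

Look for a denominator N such that an integer falls strictly between N·5.18182 and N·5.19432. N = 16 works: 16·5.18182 = 82.90912 < 83 < 83.10912 = 16·5.19432.
Dividing back, 5.18182 < 83/16 < 5.19432, and 83/16 is rational.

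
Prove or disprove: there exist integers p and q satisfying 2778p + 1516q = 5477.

There are no such integers.

Both 2778 and 1516 are divisible by gcd(2778, 1516) = 2, hence so is any combination 2778p + 1516q.
But 5477 = 2·2738 + 1, so 2 ∤ 5477.
Therefore 2778p + 1516q = 5477 has no solution in integers.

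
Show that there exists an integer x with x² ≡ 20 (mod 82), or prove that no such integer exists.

Take x = 26. Then 26² = 676 = 8·82 + 20, so 26² ≡ 20 (mod 82).

x = 26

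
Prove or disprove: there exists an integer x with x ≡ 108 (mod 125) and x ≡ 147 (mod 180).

Reduce both congruences modulo 5, which divides 125 and 180: they say x ≡ 108 (mod 5) and x ≡ 147 (mod 5).
But 108 mod 5 = 3 while 147 mod 5 = 2, a contradiction.
Hence the system has no solution.

No such integer exists.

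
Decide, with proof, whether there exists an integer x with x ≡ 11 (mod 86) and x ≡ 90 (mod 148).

Both moduli are multiples of 2 = gcd(86, 148), so any solution would satisfy x ≡ 11 and x ≡ 90 modulo 2 simultaneously.
These are incompatible: 11 − 90 = -79 is not divisible by 2.
Hence the system has no solution.

There is no such integer.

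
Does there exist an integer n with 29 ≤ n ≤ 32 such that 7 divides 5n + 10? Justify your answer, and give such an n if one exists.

There is no such integer n in that range.

The values of 5n + 10 for n = 29, 30, 31, 32 are 155, 160, 165, 170; reduced mod 7 these are 1, 6, 4, 2.
None is 0, so 7 never divides 5n + 10 on this range.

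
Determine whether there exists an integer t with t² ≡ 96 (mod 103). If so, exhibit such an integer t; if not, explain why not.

Apply Euler's criterion with the prime 103: 96 is a quadratic residue iff 96^51 ≡ 1 (mod 103), and a non-residue iff it is ≡ −1.
Squaring successively (mod 103): 96^2 = 9216 ≡ 49; 96^4 ≡ 49² = 2401 ≡ 32; 96^8 ≡ 32² = 1024 ≡ 97; 96^16 ≡ 97² = 9409 ≡ 36; 96^32 ≡ 36² = 1296 ≡ 60.
Since 51 = 32 + 16 + 2 + 1, 96^51 ≡ 60 · 36 · 49 · 96; multiplying out mod 103: 60·36 = 2160 ≡ 100, then 100·49 = 4900 ≡ 59, then 59·96 = 5664 ≡ 102. Thus 96^51 ≡ 102 ≡ −1 (mod 103).
By Euler's criterion 96 is a quadratic non-residue mod 103: no t satisfies t² ≡ 96 (mod 103).

There is no such integer.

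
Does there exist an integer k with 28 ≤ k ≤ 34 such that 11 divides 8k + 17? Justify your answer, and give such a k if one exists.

There is no such integer k in that range.

The values of 8k + 17 for k = 28, 29, …, 34 are 241, 249, 257, 265, 273, 281, 289; reduced mod 11 these are 10, 7, 4, 1, 9, 6, 3.
None is 0, so 11 never divides 8k + 17 on this range.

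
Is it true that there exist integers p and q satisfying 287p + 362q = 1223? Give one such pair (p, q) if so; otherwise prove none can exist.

p = 3, q = 1

287 and 362 are coprime, so 287p + 362q ranges over all of ℤ.
Dividing repeatedly: 362 = 1·287 + 75, 287 = 3·75 + 62, 75 = 1·62 + 13, 62 = 4·13 + 10, 13 = 1·10 + 3, 10 = 3·3 + 1, 3 = 3·1 + 0.
Working back up the chain: 1 = 10 − 3·3 = 10 − 3·(13 − 1·10) = −3·13 + 4·10 = −3·13 + 4·(62 − 4·13) = 4·62 − 19·13 = 4·62 − 19·(75 − 1·62) = −19·75 + 23·62 = −19·75 + 23·(287 − 3·75) = 23·287 − 88·75 = 23·287 − 88·(362 − 1·287) = −88·362 + 111·287. So 287·111 + 362·(-88) = 1.
Scaling by 1223 gives the particular solution (p, q) = (135753, -107624).
Shifting by a multiple of (362, −287) keeps it a solution: p = 135753 − 375·362 = 3, q = -107624 + 375·287 = 1.
Check: 287·3 + 362·1 = 861 + 362 = 1223. ✓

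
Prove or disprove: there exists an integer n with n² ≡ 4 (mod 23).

Take n = 21. Then 21² = 441 = 19·23 + 4, so 21² ≡ 4 (mod 23).

n = 21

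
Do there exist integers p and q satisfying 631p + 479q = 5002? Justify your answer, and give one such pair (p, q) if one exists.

p = 14, q = -8

631 and 479 are coprime, so 631p + 479q ranges over all of ℤ.
Euclidean algorithm: 631 = 1·479 + 152, 479 = 3·152 + 23, 152 = 6·23 + 14, 23 = 1·14 + 9, 14 = 1·9 + 5, 9 = 1·5 + 4, 5 = 1·4 + 1, 4 = 4·1 + 0.
Back-substituting, 1 = 5 − 1·4 = 5 − (9 − 1·5) = −9 + 2·5 = −9 + 2·(14 − 1·9) = 2·14 − 3·9 = 2·14 − 3·(23 − 1·14) = −3·23 + 5·14 = −3·23 + 5·(152 − 6·23) = 5·152 − 33·23 = 5·152 − 33·(479 − 3·152) = −33·479 + 104·152 = −33·479 + 104·(631 − 1·479) = 104·631 − 137·479; that is, 631·104 + 479·(-137) = 1.
Scaling by 5002 gives the particular solution (p, q) = (520208, -685274).
Subtracting 1086·479 from p and adding 1086·631 to q gives the tidier solution (14, -8).
Check: 631·14 + 479·(-8) = 8834 − 3832 = 5002. ✓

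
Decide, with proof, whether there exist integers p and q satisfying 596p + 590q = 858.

p = 143, q = -143

Since gcd(596, 590) = 2 and 858 = 2·429, Bézout's identity guarantees a solution.
Dividing through by 2 reduces the equation to 298p + 295q = 429.
Run the Euclidean algorithm on 298 and 295: 298 = 1·295 + 3, 295 = 98·3 + 1, 3 = 3·1 + 0.
Unwinding: 1 = 295 − 98·3 = 295 − 98·(298 − 1·295) = −98·298 + 99·295, i.e. 298·(-98) + 295·99 = 1.
Multiplying through by 429: p = (-98)·429 = -42042, q = 99·429 = 42471 is a solution.
The general solution is p = -42042 + 295k, q = 42471 − 298k; taking k = 143 gives the smaller pair p = 143, q = -143.
Indeed 596·143 + 590·(-143) = 85228 − 84370 = 858.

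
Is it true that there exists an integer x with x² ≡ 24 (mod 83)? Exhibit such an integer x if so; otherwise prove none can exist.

83 is prime, so by Euler's criterion 24 is a square mod 83 iff 24^((83−1)/2) = 24^41 ≡ 1 (mod 83).
Squaring successively (mod 83): 24^2 = 576 ≡ 78; 24^4 ≡ 78² = 6084 ≡ 25; 24^8 ≡ 25² = 625 ≡ 44; 24^16 ≡ 44² = 1936 ≡ 27; 24^32 ≡ 27² = 729 ≡ 65.
Since 41 = 32 + 8 + 1, 24^41 ≡ 65 · 44 · 24; multiplying out mod 83: 65·44 = 2860 ≡ 38, then 38·24 = 912 ≡ 82. Thus 24^41 ≡ 82 ≡ −1 (mod 83).
The value −1 means 24 is a non-residue modulo 83, so x² ≡ 24 (mod 83) is impossible.

No such integer exists.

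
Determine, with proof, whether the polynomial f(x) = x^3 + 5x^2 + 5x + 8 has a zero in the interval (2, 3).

No.

f(2) = 46 and f(3) = 95, both positive, so a sign-change argument is unavailable; we show f keeps this sign on the whole interval.
Substitute x = 2 + u, where 0 < u < 1 on the interval. Expanding, f(2 + u) = u^3 + 11u^2 + 37u + 46.
All 4 nonzero coefficients of this polynomial in u are positive; hence for u > 0 the value is a sum of positive terms (the constant 46 among them).
Therefore f(x) > 0 throughout (2, 3), and f has no zero there.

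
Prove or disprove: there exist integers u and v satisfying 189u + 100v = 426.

Since gcd(189, 100) = 1, every integer is an integer combination of 189 and 100.
Dividing repeatedly: 189 = 1·100 + 89, 100 = 1·89 + 11, 89 = 8·11 + 1, 11 = 11·1 + 0.
Back-substituting, 1 = 89 − 8·11 = 89 − 8·(100 − 1·89) = −8·100 + 9·89 = −8·100 + 9·(189 − 1·100) = 9·189 − 17·100; that is, 189·9 + 100·(-17) = 1.
Multiplying through by 426: u = 9·426 = 3834, v = (-17)·426 = -7242 is a solution.
Shifting by a multiple of (100, −189) keeps it a solution: u = 3834 − 38·100 = 34, v = -7242 + 38·189 = -60.
Indeed 189·34 + 100·(-60) = 6426 − 6000 = 426.

u = 34, v = -60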